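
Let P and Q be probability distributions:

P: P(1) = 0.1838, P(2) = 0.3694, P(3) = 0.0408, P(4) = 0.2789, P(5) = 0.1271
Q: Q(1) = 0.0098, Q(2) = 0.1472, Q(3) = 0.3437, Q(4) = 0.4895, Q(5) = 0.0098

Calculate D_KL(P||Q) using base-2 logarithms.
1.3858 bits

D_KL(P||Q) = Σ P(x) log₂(P(x)/Q(x))

Computing term by term:
  P(1)·log₂(P(1)/Q(1)) = 0.1838·log₂(0.1838/0.0098) = 0.77733
  P(2)·log₂(P(2)/Q(2)) = 0.3694·log₂(0.3694/0.1472) = 0.49034
  P(3)·log₂(P(3)/Q(3)) = 0.0408·log₂(0.0408/0.3437) = -0.12544
  P(4)·log₂(P(4)/Q(4)) = 0.2789·log₂(0.2789/0.4895) = -0.22634
  P(5)·log₂(P(5)/Q(5)) = 0.1271·log₂(0.1271/0.0098) = 0.46989

D_KL(P||Q) = 0.77733 + 0.49034 - 0.12544 - 0.22634 + 0.46989 = 1.38578 ≈ 1.3858 bits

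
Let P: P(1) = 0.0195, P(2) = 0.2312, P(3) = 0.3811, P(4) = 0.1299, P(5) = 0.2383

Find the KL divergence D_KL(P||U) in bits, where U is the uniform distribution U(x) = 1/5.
0.3167 bits

U(i) = 1/5 for all i

D_KL(P||U) = Σ P(x) log₂(P(x) / (1/5))
           = Σ P(x) log₂(P(x)) + log₂(5)
           = log₂(5) - H(P)

H(P) = -Σ P(x) log₂(P(x)):
  -P(1)·log₂(P(1)) = -(0.0195)·log₂(0.0195) = 0.11077
  -P(2)·log₂(P(2)) = -(0.2312)·log₂(0.2312) = 0.48848
  -P(3)·log₂(P(3)) = -(0.3811)·log₂(0.3811) = 0.53040
  -P(4)·log₂(P(4)) = -(0.1299)·log₂(0.1299) = 0.38249
  -P(5)·log₂(P(5)) = -(0.2383)·log₂(0.2383) = 0.49308
H(P) = 0.11077 + 0.48848 + 0.53040 + 0.38249 + 0.49308 = 2.00522 bits

log₂(5) = 2.32193 bits

D_KL(P||U) = 2.32193 - 2.00522 = 0.31671 ≈ 0.3167 bits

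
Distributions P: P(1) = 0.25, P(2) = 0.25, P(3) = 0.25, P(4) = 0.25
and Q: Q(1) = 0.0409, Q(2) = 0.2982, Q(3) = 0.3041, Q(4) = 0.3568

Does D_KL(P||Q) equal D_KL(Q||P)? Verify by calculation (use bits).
D_KL(P||Q) = 0.3904 bits, D_KL(Q||P) = 0.2381 bits. No — D_KL(P||Q) ≠ D_KL(Q||P) for this pair.

D_KL(P||Q) = Σ P(x) log₂(P(x)/Q(x))

Computing term by term:
  P(1)·log₂(P(1)/Q(1)) = 0.25·log₂(0.25/0.0409) = 0.65294
  P(2)·log₂(P(2)/Q(2)) = 0.25·log₂(0.25/0.2982) = -0.06359
  P(3)·log₂(P(3)/Q(3)) = 0.25·log₂(0.25/0.3041) = -0.07065
  P(4)·log₂(P(4)/Q(4)) = 0.25·log₂(0.25/0.3568) = -0.12830

D_KL(P||Q) = 0.65294 - 0.06359 - 0.07065 - 0.12830 = 0.39040 ≈ 0.3904 bits

D_KL(Q||P) = Σ Q(x) log₂(Q(x)/P(x))

Computing term by term:
  Q(1)·log₂(Q(1)/P(1)) = 0.0409·log₂(0.0409/0.25) = -0.10682
  Q(2)·log₂(Q(2)/P(2)) = 0.2982·log₂(0.2982/0.25) = 0.07585
  Q(3)·log₂(Q(3)/P(3)) = 0.3041·log₂(0.3041/0.25) = 0.08594
  Q(4)·log₂(Q(4)/P(4)) = 0.3568·log₂(0.3568/0.25) = 0.18311

D_KL(Q||P) = -0.10682 + 0.07585 + 0.08594 + 0.18311 = 0.23808 ≈ 0.2381 bits

These are NOT equal (difference: 0.1523 bits). KL divergence is asymmetric: D_KL(P||Q) ≠ D_KL(Q||P) in general.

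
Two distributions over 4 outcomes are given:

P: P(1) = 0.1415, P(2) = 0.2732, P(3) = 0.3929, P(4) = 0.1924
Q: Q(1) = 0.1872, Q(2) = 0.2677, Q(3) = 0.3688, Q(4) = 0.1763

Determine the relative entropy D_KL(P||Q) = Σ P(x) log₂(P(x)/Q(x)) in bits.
0.0110 bits

D_KL(P||Q) = Σ P(x) log₂(P(x)/Q(x))

Computing term by term:
  P(1)·log₂(P(1)/Q(1)) = 0.1415·log₂(0.1415/0.1872) = -0.05713
  P(2)·log₂(P(2)/Q(2)) = 0.2732·log₂(0.2732/0.2677) = 0.00802
  P(3)·log₂(P(3)/Q(3)) = 0.3929·log₂(0.3929/0.3688) = 0.03588
  P(4)·log₂(P(4)/Q(4)) = 0.1924·log₂(0.1924/0.1763) = 0.02426

D_KL(P||Q) = -0.05713 + 0.00802 + 0.03588 + 0.02426 = 0.01103 ≈ 0.0110 bits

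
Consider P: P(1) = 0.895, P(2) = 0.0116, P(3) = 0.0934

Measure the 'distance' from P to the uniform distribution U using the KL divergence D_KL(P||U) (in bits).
1.0477 bits

U(i) = 1/3 for all i

D_KL(P||U) = Σ P(x) log₂(P(x) / (1/3))
           = Σ P(x) log₂(P(x)) + log₂(3)
           = log₂(3) - H(P)

H(P) = -Σ P(x) log₂(P(x)):
  -P(1)·log₂(P(1)) = -(0.895)·log₂(0.895) = 0.14324
  -P(2)·log₂(P(2)) = -(0.0116)·log₂(0.0116) = 0.07458
  -P(3)·log₂(P(3)) = -(0.0934)·log₂(0.0934) = 0.31947
H(P) = 0.14324 + 0.07458 + 0.31947 = 0.53729 bits

log₂(3) = 1.58496 bits

D_KL(P||U) = 1.58496 - 0.53729 = 1.04767 ≈ 1.0477 bits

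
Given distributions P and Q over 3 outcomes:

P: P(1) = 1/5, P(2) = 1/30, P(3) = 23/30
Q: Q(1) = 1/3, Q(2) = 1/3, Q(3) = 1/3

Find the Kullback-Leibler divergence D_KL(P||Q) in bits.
0.6631 bits

D_KL(P||Q) = Σ P(x) log₂(P(x)/Q(x))

Computing term by term:
  P(1)·log₂(P(1)/Q(1)) = (1/5)·log₂((1/5)/(1/3)) = -0.14739
  P(2)·log₂(P(2)/Q(2)) = (1/30)·log₂((1/30)/(1/3)) = -0.11073
  P(3)·log₂(P(3)/Q(3)) = (23/30)·log₂((23/30)/(1/3)) = 0.92125

D_KL(P||Q) = -0.14739 - 0.11073 + 0.92125 = 0.66313 ≈ 0.6631 bits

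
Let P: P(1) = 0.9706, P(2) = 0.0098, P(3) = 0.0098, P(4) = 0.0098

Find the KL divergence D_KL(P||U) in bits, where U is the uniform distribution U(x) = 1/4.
1.7620 bits

U(i) = 1/4 for all i

D_KL(P||U) = Σ P(x) log₂(P(x) / (1/4))
           = Σ P(x) log₂(P(x)) + log₂(4)
           = log₂(4) - H(P)

H(P) = -Σ P(x) log₂(P(x)):
  -P(1)·log₂(P(1)) = -(0.9706)·log₂(0.9706) = 0.04179
  -P(2)·log₂(P(2)) = -(0.0098)·log₂(0.0098) = 0.06540
  -P(3)·log₂(P(3)) = -(0.0098)·log₂(0.0098) = 0.06540
  -P(4)·log₂(P(4)) = -(0.0098)·log₂(0.0098) = 0.06540
H(P) = 0.04179 + 0.06540 + 0.06540 + 0.06540 = 0.23799 bits

log₂(4) = 2.00000 bits

D_KL(P||U) = 2.00000 - 0.23799 = 1.76201 ≈ 1.7620 bits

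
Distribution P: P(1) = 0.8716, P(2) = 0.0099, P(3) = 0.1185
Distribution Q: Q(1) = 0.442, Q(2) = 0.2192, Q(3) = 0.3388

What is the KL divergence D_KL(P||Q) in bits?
0.6300 bits

D_KL(P||Q) = Σ P(x) log₂(P(x)/Q(x))

Computing term by term:
  P(1)·log₂(P(1)/Q(1)) = 0.8716·log₂(0.8716/0.442) = 0.85384
  P(2)·log₂(P(2)/Q(2)) = 0.0099·log₂(0.0099/0.2192) = -0.04424
  P(3)·log₂(P(3)/Q(3)) = 0.1185·log₂(0.1185/0.3388) = -0.17959

D_KL(P||Q) = 0.85384 - 0.04424 - 0.17959 = 0.63001 ≈ 0.6300 bits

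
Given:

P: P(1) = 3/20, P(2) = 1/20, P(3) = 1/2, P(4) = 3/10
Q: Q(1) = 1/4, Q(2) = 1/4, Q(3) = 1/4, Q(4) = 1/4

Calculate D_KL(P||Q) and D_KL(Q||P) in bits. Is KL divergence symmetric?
D_KL(P||Q) = 0.3523 bits, D_KL(Q||P) = 0.4490 bits. No, KL divergence is not symmetric.

D_KL(P||Q) = Σ P(x) log₂(P(x)/Q(x))

Computing term by term:
  P(1)·log₂(P(1)/Q(1)) = (3/20)·log₂((3/20)/(1/4)) = -0.11054
  P(2)·log₂(P(2)/Q(2)) = (1/20)·log₂((1/20)/(1/4)) = -0.11610
  P(3)·log₂(P(3)/Q(3)) = (1/2)·log₂((1/2)/(1/4)) = 0.50000
  P(4)·log₂(P(4)/Q(4)) = (3/10)·log₂((3/10)/(1/4)) = 0.07891

D_KL(P||Q) = -0.11054 - 0.11610 + 0.50000 + 0.07891 = 0.35227 ≈ 0.3523 bits

D_KL(Q||P) = Σ Q(x) log₂(Q(x)/P(x))

Computing term by term:
  Q(1)·log₂(Q(1)/P(1)) = (1/4)·log₂((1/4)/(3/20)) = 0.18424
  Q(2)·log₂(Q(2)/P(2)) = (1/4)·log₂((1/4)/(1/20)) = 0.58048
  Q(3)·log₂(Q(3)/P(3)) = (1/4)·log₂((1/4)/(1/2)) = -0.25000
  Q(4)·log₂(Q(4)/P(4)) = (1/4)·log₂((1/4)/(3/10)) = -0.06576

D_KL(Q||P) = 0.18424 + 0.58048 - 0.25000 - 0.06576 = 0.44896 ≈ 0.4490 bits

These are NOT equal (difference: 0.0967 bits). KL divergence is asymmetric: D_KL(P||Q) ≠ D_KL(Q||P) in general.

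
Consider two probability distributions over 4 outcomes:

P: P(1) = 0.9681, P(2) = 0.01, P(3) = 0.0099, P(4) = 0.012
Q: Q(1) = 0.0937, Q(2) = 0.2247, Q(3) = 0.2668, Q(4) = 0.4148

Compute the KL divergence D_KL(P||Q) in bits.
3.1083 bits

D_KL(P||Q) = Σ P(x) log₂(P(x)/Q(x))

Computing term by term:
  P(1)·log₂(P(1)/Q(1)) = 0.9681·log₂(0.9681/0.0937) = 3.26156
  P(2)·log₂(P(2)/Q(2)) = 0.01·log₂(0.01/0.2247) = -0.04490
  P(3)·log₂(P(3)/Q(3)) = 0.0099·log₂(0.0099/0.2668) = -0.04705
  P(4)·log₂(P(4)/Q(4)) = 0.012·log₂(0.012/0.4148) = -0.06134

D_KL(P||Q) = 3.26156 - 0.04490 - 0.04705 - 0.06134 = 3.10827 ≈ 3.1083 bits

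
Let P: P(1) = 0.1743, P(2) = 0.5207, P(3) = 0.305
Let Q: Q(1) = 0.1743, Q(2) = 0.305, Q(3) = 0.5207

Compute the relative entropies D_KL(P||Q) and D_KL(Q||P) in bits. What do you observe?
D_KL(P||Q) = 0.1664 bits, D_KL(Q||P) = 0.1664 bits. The two directions give the same value here, because Q is a self-inverse relabeling of P; in general KL divergence is asymmetric.

D_KL(P||Q) = Σ P(x) log₂(P(x)/Q(x))

Computing term by term:
  P(1)·log₂(P(1)/Q(1)) = 0.1743·log₂(0.1743/0.1743) = 0.00000
  P(2)·log₂(P(2)/Q(2)) = 0.5207·log₂(0.5207/0.305) = 0.40179
  P(3)·log₂(P(3)/Q(3)) = 0.305·log₂(0.305/0.5207) = -0.23535

D_KL(P||Q) = 0.00000 + 0.40179 - 0.23535 = 0.16644 ≈ 0.1664 bits

D_KL(Q||P) = Σ Q(x) log₂(Q(x)/P(x))

Computing term by term:
  Q(1)·log₂(Q(1)/P(1)) = 0.1743·log₂(0.1743/0.1743) = 0.00000
  Q(2)·log₂(Q(2)/P(2)) = 0.305·log₂(0.305/0.5207) = -0.23535
  Q(3)·log₂(Q(3)/P(3)) = 0.5207·log₂(0.5207/0.305) = 0.40179

D_KL(Q||P) = 0.00000 - 0.23535 + 0.40179 = 0.16644 ≈ 0.1664 bits

These ARE equal here. Q is P with outcomes relabeled (Q(2) = P(3), Q(3) = P(2)) by a relabeling that is its own inverse, so the two sums contain exactly the same terms in a different order. This is a special case — KL divergence is not symmetric in general: D_KL(P||Q) ≠ D_KL(Q||P) for most P, Q.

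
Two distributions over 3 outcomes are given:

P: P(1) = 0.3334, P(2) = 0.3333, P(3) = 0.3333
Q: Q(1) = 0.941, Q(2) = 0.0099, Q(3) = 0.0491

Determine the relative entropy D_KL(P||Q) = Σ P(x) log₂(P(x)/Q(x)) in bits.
2.1128 bits

D_KL(P||Q) = Σ P(x) log₂(P(x)/Q(x))

Computing term by term:
  P(1)·log₂(P(1)/Q(1)) = 0.3334·log₂(0.3334/0.941) = -0.49908
  P(2)·log₂(P(2)/Q(2)) = 0.3333·log₂(0.3333/0.0099) = 1.69091
  P(3)·log₂(P(3)/Q(3)) = 0.3333·log₂(0.3333/0.0491) = 0.92092

D_KL(P||Q) = -0.49908 + 1.69091 + 0.92092 = 2.11275 ≈ 2.1128 bits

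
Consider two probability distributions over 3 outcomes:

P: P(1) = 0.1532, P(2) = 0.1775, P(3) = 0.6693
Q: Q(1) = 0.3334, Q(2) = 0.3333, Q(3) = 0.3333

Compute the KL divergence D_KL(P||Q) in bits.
0.3400 bits

D_KL(P||Q) = Σ P(x) log₂(P(x)/Q(x))

Computing term by term:
  P(1)·log₂(P(1)/Q(1)) = 0.1532·log₂(0.1532/0.3334) = -0.17187
  P(2)·log₂(P(2)/Q(2)) = 0.1775·log₂(0.1775/0.3333) = -0.16135
  P(3)·log₂(P(3)/Q(3)) = 0.6693·log₂(0.6693/0.3333) = 0.67320

D_KL(P||Q) = -0.17187 - 0.16135 + 0.67320 = 0.33998 ≈ 0.3400 bits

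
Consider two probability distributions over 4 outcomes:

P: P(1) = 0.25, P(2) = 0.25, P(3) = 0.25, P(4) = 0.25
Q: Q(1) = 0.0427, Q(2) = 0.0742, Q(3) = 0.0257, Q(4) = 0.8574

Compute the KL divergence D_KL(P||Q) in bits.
1.4515 bits

D_KL(P||Q) = Σ P(x) log₂(P(x)/Q(x))

Computing term by term:
  P(1)·log₂(P(1)/Q(1)) = 0.25·log₂(0.25/0.0427) = 0.63741
  P(2)·log₂(P(2)/Q(2)) = 0.25·log₂(0.25/0.0742) = 0.43811
  P(3)·log₂(P(3)/Q(3)) = 0.25·log₂(0.25/0.0257) = 0.82052
  P(4)·log₂(P(4)/Q(4)) = 0.25·log₂(0.25/0.8574) = -0.44451

D_KL(P||Q) = 0.63741 + 0.43811 + 0.82052 - 0.44451 = 1.45153 ≈ 1.4515 bits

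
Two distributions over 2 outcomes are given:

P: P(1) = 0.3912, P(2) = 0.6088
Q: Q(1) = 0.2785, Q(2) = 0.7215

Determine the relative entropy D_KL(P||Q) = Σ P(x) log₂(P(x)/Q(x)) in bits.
0.0426 bits

D_KL(P||Q) = Σ P(x) log₂(P(x)/Q(x))

Computing term by term:
  P(1)·log₂(P(1)/Q(1)) = 0.3912·log₂(0.3912/0.2785) = 0.19178
  P(2)·log₂(P(2)/Q(2)) = 0.6088·log₂(0.6088/0.7215) = -0.14917

D_KL(P||Q) = 0.19178 - 0.14917 = 0.04261 ≈ 0.0426 bits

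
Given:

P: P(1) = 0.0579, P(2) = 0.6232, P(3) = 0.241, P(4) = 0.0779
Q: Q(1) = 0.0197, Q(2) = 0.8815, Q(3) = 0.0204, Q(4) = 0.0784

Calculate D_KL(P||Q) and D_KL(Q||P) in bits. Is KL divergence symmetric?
D_KL(P||Q) = 0.6361 bits, D_KL(Q||P) = 0.3384 bits. No, KL divergence is not symmetric.

D_KL(P||Q) = Σ P(x) log₂(P(x)/Q(x))

Computing term by term:
  P(1)·log₂(P(1)/Q(1)) = 0.0579·log₂(0.0579/0.0197) = 0.09006
  P(2)·log₂(P(2)/Q(2)) = 0.6232·log₂(0.6232/0.8815) = -0.31177
  P(3)·log₂(P(3)/Q(3)) = 0.241·log₂(0.241/0.0204) = 0.85854
  P(4)·log₂(P(4)/Q(4)) = 0.0779·log₂(0.0779/0.0784) = -0.00072

D_KL(P||Q) = 0.09006 - 0.31177 + 0.85854 - 0.00072 = 0.63611 ≈ 0.6361 bits

D_KL(Q||P) = Σ Q(x) log₂(Q(x)/P(x))

Computing term by term:
  Q(1)·log₂(Q(1)/P(1)) = 0.0197·log₂(0.0197/0.0579) = -0.03064
  Q(2)·log₂(Q(2)/P(2)) = 0.8815·log₂(0.8815/0.6232) = 0.44098
  Q(3)·log₂(Q(3)/P(3)) = 0.0204·log₂(0.0204/0.241) = -0.07267
  Q(4)·log₂(Q(4)/P(4)) = 0.0784·log₂(0.0784/0.0779) = 0.00072

D_KL(Q||P) = -0.03064 + 0.44098 - 0.07267 + 0.00072 = 0.33839 ≈ 0.3384 bits

These are NOT equal (difference: 0.2977 bits). KL divergence is asymmetric: D_KL(P||Q) ≠ D_KL(Q||P) in general.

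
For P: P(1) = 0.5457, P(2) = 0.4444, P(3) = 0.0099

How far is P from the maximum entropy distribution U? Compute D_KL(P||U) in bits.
0.5222 bits

U(i) = 1/3 for all i

D_KL(P||U) = Σ P(x) log₂(P(x) / (1/3))
           = Σ P(x) log₂(P(x)) + log₂(3)
           = log₂(3) - H(P)

H(P) = -Σ P(x) log₂(P(x)):
  -P(1)·log₂(P(1)) = -(0.5457)·log₂(0.5457) = 0.47684
  -P(2)·log₂(P(2)) = -(0.4444)·log₂(0.4444) = 0.51998
  -P(3)·log₂(P(3)) = -(0.0099)·log₂(0.0099) = 0.06592
H(P) = 0.47684 + 0.51998 + 0.06592 = 1.06274 bits

log₂(3) = 1.58496 bits

D_KL(P||U) = 1.58496 - 1.06274 = 0.52222 ≈ 0.5222 bits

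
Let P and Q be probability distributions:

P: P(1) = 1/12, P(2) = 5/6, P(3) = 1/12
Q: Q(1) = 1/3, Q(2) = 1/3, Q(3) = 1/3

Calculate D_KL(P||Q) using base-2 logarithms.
0.7683 bits

D_KL(P||Q) = Σ P(x) log₂(P(x)/Q(x))

Computing term by term:
  P(1)·log₂(P(1)/Q(1)) = (1/12)·log₂((1/12)/(1/3)) = -0.16667
  P(2)·log₂(P(2)/Q(2)) = (5/6)·log₂((5/6)/(1/3)) = 1.10161
  P(3)·log₂(P(3)/Q(3)) = (1/12)·log₂((1/12)/(1/3)) = -0.16667

D_KL(P||Q) = -0.16667 + 1.10161 - 0.16667 = 0.76827 ≈ 0.7683 bits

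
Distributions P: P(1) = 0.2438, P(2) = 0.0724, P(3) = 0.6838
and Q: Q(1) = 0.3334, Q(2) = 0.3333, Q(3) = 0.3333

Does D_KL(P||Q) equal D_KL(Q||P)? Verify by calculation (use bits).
D_KL(P||Q) = 0.4394 bits, D_KL(Q||P) = 0.5392 bits. No — D_KL(P||Q) ≠ D_KL(Q||P) for this pair.

D_KL(P||Q) = Σ P(x) log₂(P(x)/Q(x))

Computing term by term:
  P(1)·log₂(P(1)/Q(1)) = 0.2438·log₂(0.2438/0.3334) = -0.11009
  P(2)·log₂(P(2)/Q(2)) = 0.0724·log₂(0.0724/0.3333) = -0.15948
  P(3)·log₂(P(3)/Q(3)) = 0.6838·log₂(0.6838/0.3333) = 0.70893

D_KL(P||Q) = -0.11009 - 0.15948 + 0.70893 = 0.43936 ≈ 0.4394 bits

D_KL(Q||P) = Σ Q(x) log₂(Q(x)/P(x))

Computing term by term:
  Q(1)·log₂(Q(1)/P(1)) = 0.3334·log₂(0.3334/0.2438) = 0.15055
  Q(2)·log₂(Q(2)/P(2)) = 0.3333·log₂(0.3333/0.0724) = 0.73418
  Q(3)·log₂(Q(3)/P(3)) = 0.3333·log₂(0.3333/0.6838) = -0.34555

D_KL(Q||P) = 0.15055 + 0.73418 - 0.34555 = 0.53918 ≈ 0.5392 bits

These are NOT equal (difference: 0.0998 bits). KL divergence is asymmetric: D_KL(P||Q) ≠ D_KL(Q||P) in general.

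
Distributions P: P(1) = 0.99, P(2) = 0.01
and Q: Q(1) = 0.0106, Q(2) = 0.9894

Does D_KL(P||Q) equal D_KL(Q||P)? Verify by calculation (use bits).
D_KL(P||Q) = 6.4136 bits, D_KL(Q||P) = 6.4888 bits. No — D_KL(P||Q) ≠ D_KL(Q||P) for this pair.

D_KL(P||Q) = Σ P(x) log₂(P(x)/Q(x))

Computing term by term:
  P(1)·log₂(P(1)/Q(1)) = 0.99·log₂(0.99/0.0106) = 6.47984
  P(2)·log₂(P(2)/Q(2)) = 0.01·log₂(0.01/0.9894) = -0.06628

D_KL(P||Q) = 6.47984 - 0.06628 = 6.41356 ≈ 6.4136 bits

D_KL(Q||P) = Σ Q(x) log₂(Q(x)/P(x))

Computing term by term:
  Q(1)·log₂(Q(1)/P(1)) = 0.0106·log₂(0.0106/0.99) = -0.06938
  Q(2)·log₂(Q(2)/P(2)) = 0.9894·log₂(0.9894/0.01) = 6.55822

D_KL(Q||P) = -0.06938 + 6.55822 = 6.48884 ≈ 6.4888 bits

These are NOT equal (difference: 0.0752 bits). KL divergence is asymmetric: D_KL(P||Q) ≠ D_KL(Q||P) in general.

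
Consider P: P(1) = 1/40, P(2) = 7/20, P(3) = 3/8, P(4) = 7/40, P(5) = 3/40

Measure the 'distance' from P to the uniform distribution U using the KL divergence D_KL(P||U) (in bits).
0.4078 bits

U(i) = 1/5 for all i

D_KL(P||U) = Σ P(x) log₂(P(x) / (1/5))
           = Σ P(x) log₂(P(x)) + log₂(5)
           = log₂(5) - H(P)

H(P) = -Σ P(x) log₂(P(x)):
  -P(1)·log₂(P(1)) = -(1/40)·log₂(1/40) = 0.13305
  -P(2)·log₂(P(2)) = -(7/20)·log₂(7/20) = 0.53010
  -P(3)·log₂(P(3)) = -(3/8)·log₂(3/8) = 0.53064
  -P(4)·log₂(P(4)) = -(7/40)·log₂(7/40) = 0.44005
  -P(5)·log₂(P(5)) = -(3/40)·log₂(3/40) = 0.28027
H(P) = 0.13305 + 0.53010 + 0.53064 + 0.44005 + 0.28027 = 1.91411 bits

log₂(5) = 2.32193 bits

D_KL(P||U) = 2.32193 - 1.91411 = 0.40782 ≈ 0.4078 bits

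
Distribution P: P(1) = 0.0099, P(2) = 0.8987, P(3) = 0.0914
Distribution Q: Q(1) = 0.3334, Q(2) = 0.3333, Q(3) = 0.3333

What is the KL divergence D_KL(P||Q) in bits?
1.0652 bits

D_KL(P||Q) = Σ P(x) log₂(P(x)/Q(x))

Computing term by term:
  P(1)·log₂(P(1)/Q(1)) = 0.0099·log₂(0.0099/0.3334) = -0.05023
  P(2)·log₂(P(2)/Q(2)) = 0.8987·log₂(0.8987/0.3333) = 1.28606
  P(3)·log₂(P(3)/Q(3)) = 0.0914·log₂(0.0914/0.3333) = -0.17060

D_KL(P||Q) = -0.05023 + 1.28606 - 0.17060 = 1.06523 ≈ 1.0652 bits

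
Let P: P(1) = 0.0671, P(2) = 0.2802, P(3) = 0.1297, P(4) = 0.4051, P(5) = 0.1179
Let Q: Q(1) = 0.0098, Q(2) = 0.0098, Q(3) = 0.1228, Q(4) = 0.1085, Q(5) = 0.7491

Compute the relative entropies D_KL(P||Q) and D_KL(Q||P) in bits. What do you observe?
D_KL(P||Q) = 2.0074 bits, D_KL(Q||P) = 1.7078 bits. The two directions give different values (D_KL(P||Q) exceeds D_KL(Q||P) by 0.2996 bits): KL divergence is asymmetric.

D_KL(P||Q) = Σ P(x) log₂(P(x)/Q(x))

Computing term by term:
  P(1)·log₂(P(1)/Q(1)) = 0.0671·log₂(0.0671/0.0098) = 0.18623
  P(2)·log₂(P(2)/Q(2)) = 0.2802·log₂(0.2802/0.0098) = 1.35548
  P(3)·log₂(P(3)/Q(3)) = 0.1297·log₂(0.1297/0.1228) = 0.01023
  P(4)·log₂(P(4)/Q(4)) = 0.4051·log₂(0.4051/0.1085) = 0.76993
  P(5)·log₂(P(5)/Q(5)) = 0.1179·log₂(0.1179/0.7491) = -0.31451

D_KL(P||Q) = 0.18623 + 1.35548 + 0.01023 + 0.76993 - 0.31451 = 2.00736 ≈ 2.0074 bits

D_KL(Q||P) = Σ Q(x) log₂(Q(x)/P(x))

Computing term by term:
  Q(1)·log₂(Q(1)/P(1)) = 0.0098·log₂(0.0098/0.0671) = -0.02720
  Q(2)·log₂(Q(2)/P(2)) = 0.0098·log₂(0.0098/0.2802) = -0.04741
  Q(3)·log₂(Q(3)/P(3)) = 0.1228·log₂(0.1228/0.1297) = -0.00968
  Q(4)·log₂(Q(4)/P(4)) = 0.1085·log₂(0.1085/0.4051) = -0.20621
  Q(5)·log₂(Q(5)/P(5)) = 0.7491·log₂(0.7491/0.1179) = 1.99830

D_KL(Q||P) = -0.02720 - 0.04741 - 0.00968 - 0.20621 + 1.99830 = 1.70780 ≈ 1.7078 bits

These are NOT equal (difference: 0.2996 bits). KL divergence is asymmetric: D_KL(P||Q) ≠ D_KL(Q||P) in general.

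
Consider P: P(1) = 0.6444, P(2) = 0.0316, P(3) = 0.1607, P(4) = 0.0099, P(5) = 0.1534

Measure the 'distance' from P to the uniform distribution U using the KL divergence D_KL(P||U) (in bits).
0.8512 bits

U(i) = 1/5 for all i

D_KL(P||U) = Σ P(x) log₂(P(x) / (1/5))
           = Σ P(x) log₂(P(x)) + log₂(5)
           = log₂(5) - H(P)

H(P) = -Σ P(x) log₂(P(x)):
  -P(1)·log₂(P(1)) = -(0.6444)·log₂(0.6444) = 0.40853
  -P(2)·log₂(P(2)) = -(0.0316)·log₂(0.0316) = 0.15749
  -P(3)·log₂(P(3)) = -(0.1607)·log₂(0.1607) = 0.42386
  -P(4)·log₂(P(4)) = -(0.0099)·log₂(0.0099) = 0.06592
  -P(5)·log₂(P(5)) = -(0.1534)·log₂(0.1534) = 0.41489
H(P) = 0.40853 + 0.15749 + 0.42386 + 0.06592 + 0.41489 = 1.47069 bits

log₂(5) = 2.32193 bits

D_KL(P||U) = 2.32193 - 1.47069 = 0.85124 ≈ 0.8512 bits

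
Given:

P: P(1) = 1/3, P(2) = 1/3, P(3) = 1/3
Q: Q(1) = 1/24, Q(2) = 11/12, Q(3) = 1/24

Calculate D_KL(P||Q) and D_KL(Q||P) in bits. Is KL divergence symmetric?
D_KL(P||Q) = 1.5135 bits, D_KL(Q||P) = 1.0878 bits. No, KL divergence is not symmetric.

D_KL(P||Q) = Σ P(x) log₂(P(x)/Q(x))

Computing term by term:
  P(1)·log₂(P(1)/Q(1)) = (1/3)·log₂((1/3)/(1/24)) = 1.00000
  P(2)·log₂(P(2)/Q(2)) = (1/3)·log₂((1/3)/(11/12)) = -0.48648
  P(3)·log₂(P(3)/Q(3)) = (1/3)·log₂((1/3)/(1/24)) = 1.00000

D_KL(P||Q) = 1.00000 - 0.48648 + 1.00000 = 1.51352 ≈ 1.5135 bits

D_KL(Q||P) = Σ Q(x) log₂(Q(x)/P(x))

Computing term by term:
  Q(1)·log₂(Q(1)/P(1)) = (1/24)·log₂((1/24)/(1/3)) = -0.12500
  Q(2)·log₂(Q(2)/P(2)) = (11/12)·log₂((11/12)/(1/3)) = 1.33781
  Q(3)·log₂(Q(3)/P(3)) = (1/24)·log₂((1/24)/(1/3)) = -0.12500

D_KL(Q||P) = -0.12500 + 1.33781 - 0.12500 = 1.08781 ≈ 1.0878 bits

These are NOT equal (difference: 0.4257 bits). KL divergence is asymmetric: D_KL(P||Q) ≠ D_KL(Q||P) in general.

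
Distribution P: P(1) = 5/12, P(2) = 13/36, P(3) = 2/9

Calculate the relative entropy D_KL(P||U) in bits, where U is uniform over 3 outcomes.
0.0458 bits

U(i) = 1/3 for all i

D_KL(P||U) = Σ P(x) log₂(P(x) / (1/3))
           = Σ P(x) log₂(P(x)) + log₂(3)
           = log₂(3) - H(P)

H(P) = -Σ P(x) log₂(P(x)):
  -P(1)·log₂(P(1)) = -(5/12)·log₂(5/12) = 0.52626
  -P(2)·log₂(P(2)) = -(13/36)·log₂(13/36) = 0.53065
  -P(3)·log₂(P(3)) = -(2/9)·log₂(2/9) = 0.48221
H(P) = 0.52626 + 0.53065 + 0.48221 = 1.53912 bits

log₂(3) = 1.58496 bits

D_KL(P||U) = 1.58496 - 1.53912 = 0.04584 ≈ 0.0458 bits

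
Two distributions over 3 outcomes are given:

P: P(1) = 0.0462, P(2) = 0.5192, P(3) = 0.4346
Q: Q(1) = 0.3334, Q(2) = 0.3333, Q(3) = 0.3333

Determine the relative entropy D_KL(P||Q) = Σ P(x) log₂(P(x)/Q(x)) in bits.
0.3667 bits

D_KL(P||Q) = Σ P(x) log₂(P(x)/Q(x))

Computing term by term:
  P(1)·log₂(P(1)/Q(1)) = 0.0462·log₂(0.0462/0.3334) = -0.13173
  P(2)·log₂(P(2)/Q(2)) = 0.5192·log₂(0.5192/0.3333) = 0.33201
  P(3)·log₂(P(3)/Q(3)) = 0.4346·log₂(0.4346/0.3333) = 0.16639

D_KL(P||Q) = -0.13173 + 0.33201 + 0.16639 = 0.36667 ≈ 0.3667 bits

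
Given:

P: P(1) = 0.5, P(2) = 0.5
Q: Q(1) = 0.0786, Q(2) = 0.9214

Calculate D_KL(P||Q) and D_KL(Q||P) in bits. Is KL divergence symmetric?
D_KL(P||Q) = 0.8937 bits, D_KL(Q||P) = 0.6028 bits. No, KL divergence is not symmetric.

D_KL(P||Q) = Σ P(x) log₂(P(x)/Q(x))

Computing term by term:
  P(1)·log₂(P(1)/Q(1)) = 0.5·log₂(0.5/0.0786) = 1.33466
  P(2)·log₂(P(2)/Q(2)) = 0.5·log₂(0.5/0.9214) = -0.44095

D_KL(P||Q) = 1.33466 - 0.44095 = 0.89371 ≈ 0.8937 bits

D_KL(Q||P) = Σ Q(x) log₂(Q(x)/P(x))

Computing term by term:
  Q(1)·log₂(Q(1)/P(1)) = 0.0786·log₂(0.0786/0.5) = -0.20981
  Q(2)·log₂(Q(2)/P(2)) = 0.9214·log₂(0.9214/0.5) = 0.81258

D_KL(Q||P) = -0.20981 + 0.81258 = 0.60277 ≈ 0.6028 bits

These are NOT equal (difference: 0.2909 bits). KL divergence is asymmetric: D_KL(P||Q) ≠ D_KL(Q||P) in general.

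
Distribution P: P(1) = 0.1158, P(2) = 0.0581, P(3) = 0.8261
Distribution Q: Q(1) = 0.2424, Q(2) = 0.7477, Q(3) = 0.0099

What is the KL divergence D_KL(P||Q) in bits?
4.9352 bits

D_KL(P||Q) = Σ P(x) log₂(P(x)/Q(x))

Computing term by term:
  P(1)·log₂(P(1)/Q(1)) = 0.1158·log₂(0.1158/0.2424) = -0.12341
  P(2)·log₂(P(2)/Q(2)) = 0.0581·log₂(0.0581/0.7477) = -0.21415
  P(3)·log₂(P(3)/Q(3)) = 0.8261·log₂(0.8261/0.0099) = 5.27278

D_KL(P||Q) = -0.12341 - 0.21415 + 5.27278 = 4.93522 ≈ 4.9352 bits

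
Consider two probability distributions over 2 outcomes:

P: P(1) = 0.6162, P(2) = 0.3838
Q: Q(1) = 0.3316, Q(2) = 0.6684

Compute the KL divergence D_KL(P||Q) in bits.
0.2437 bits

D_KL(P||Q) = Σ P(x) log₂(P(x)/Q(x))

Computing term by term:
  P(1)·log₂(P(1)/Q(1)) = 0.6162·log₂(0.6162/0.3316) = 0.55085
  P(2)·log₂(P(2)/Q(2)) = 0.3838·log₂(0.3838/0.6684) = -0.30718

D_KL(P||Q) = 0.55085 - 0.30718 = 0.24367 ≈ 0.2437 bits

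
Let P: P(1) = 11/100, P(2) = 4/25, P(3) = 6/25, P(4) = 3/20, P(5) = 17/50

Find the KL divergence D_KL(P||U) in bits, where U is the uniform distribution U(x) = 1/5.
0.1148 bits

U(i) = 1/5 for all i

D_KL(P||U) = Σ P(x) log₂(P(x) / (1/5))
           = Σ P(x) log₂(P(x)) + log₂(5)
           = log₂(5) - H(P)

H(P) = -Σ P(x) log₂(P(x)):
  -P(1)·log₂(P(1)) = -(11/100)·log₂(11/100) = 0.35029
  -P(2)·log₂(P(2)) = -(4/25)·log₂(4/25) = 0.42302
  -P(3)·log₂(P(3)) = -(6/25)·log₂(6/25) = 0.49413
  -P(4)·log₂(P(4)) = -(3/20)·log₂(3/20) = 0.41054
  -P(5)·log₂(P(5)) = -(17/50)·log₂(17/50) = 0.52917
H(P) = 0.35029 + 0.42302 + 0.49413 + 0.41054 + 0.52917 = 2.20715 bits

log₂(5) = 2.32193 bits

D_KL(P||U) = 2.32193 - 2.20715 = 0.11478 ≈ 0.1148 bits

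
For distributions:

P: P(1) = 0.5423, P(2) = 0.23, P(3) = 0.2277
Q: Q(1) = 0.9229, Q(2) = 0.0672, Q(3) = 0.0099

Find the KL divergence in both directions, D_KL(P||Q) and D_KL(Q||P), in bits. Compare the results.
D_KL(P||Q) = 1.0223 bits, D_KL(Q||P) = 0.5439 bits. D_KL(P||Q) is larger than D_KL(Q||P) by 0.4784 bits; the two directions differ.

D_KL(P||Q) = Σ P(x) log₂(P(x)/Q(x))

Computing term by term:
  P(1)·log₂(P(1)/Q(1)) = 0.5423·log₂(0.5423/0.9229) = -0.41599
  P(2)·log₂(P(2)/Q(2)) = 0.23·log₂(0.23/0.0672) = 0.40827
  P(3)·log₂(P(3)/Q(3)) = 0.2277·log₂(0.2277/0.0099) = 1.03002

D_KL(P||Q) = -0.41599 + 0.40827 + 1.03002 = 1.02230 ≈ 1.0223 bits

D_KL(Q||P) = Σ Q(x) log₂(Q(x)/P(x))

Computing term by term:
  Q(1)·log₂(Q(1)/P(1)) = 0.9229·log₂(0.9229/0.5423) = 0.70794
  Q(2)·log₂(Q(2)/P(2)) = 0.0672·log₂(0.0672/0.23) = -0.11929
  Q(3)·log₂(Q(3)/P(3)) = 0.0099·log₂(0.0099/0.2277) = -0.04478

D_KL(Q||P) = 0.70794 - 0.11929 - 0.04478 = 0.54387 ≈ 0.5439 bits

These are NOT equal (difference: 0.4784 bits). KL divergence is asymmetric: D_KL(P||Q) ≠ D_KL(Q||P) in general.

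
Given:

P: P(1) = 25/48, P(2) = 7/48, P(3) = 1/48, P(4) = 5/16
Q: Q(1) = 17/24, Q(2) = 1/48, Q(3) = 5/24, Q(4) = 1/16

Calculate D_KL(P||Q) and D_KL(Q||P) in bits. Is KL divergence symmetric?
D_KL(P||Q) = 0.8348 bits, D_KL(Q||P) = 0.8027 bits. No, KL divergence is not symmetric.

D_KL(P||Q) = Σ P(x) log₂(P(x)/Q(x))

Computing term by term:
  P(1)·log₂(P(1)/Q(1)) = (25/48)·log₂((25/48)/(17/24)) = -0.23105
  P(2)·log₂(P(2)/Q(2)) = (7/48)·log₂((7/48)/(1/48)) = 0.40941
  P(3)·log₂(P(3)/Q(3)) = (1/48)·log₂((1/48)/(5/24)) = -0.06921
  P(4)·log₂(P(4)/Q(4)) = (5/16)·log₂((5/16)/(1/16)) = 0.72560

D_KL(P||Q) = -0.23105 + 0.40941 - 0.06921 + 0.72560 = 0.83475 ≈ 0.8348 bits

D_KL(Q||P) = Σ Q(x) log₂(Q(x)/P(x))

Computing term by term:
  Q(1)·log₂(Q(1)/P(1)) = (17/24)·log₂((17/24)/(25/48)) = 0.31422
  Q(2)·log₂(Q(2)/P(2)) = (1/48)·log₂((1/48)/(7/48)) = -0.05849
  Q(3)·log₂(Q(3)/P(3)) = (5/24)·log₂((5/24)/(1/48)) = 0.69207
  Q(4)·log₂(Q(4)/P(4)) = (1/16)·log₂((1/16)/(5/16)) = -0.14512

D_KL(Q||P) = 0.31422 - 0.05849 + 0.69207 - 0.14512 = 0.80268 ≈ 0.8027 bits

These are NOT equal (difference: 0.0321 bits). KL divergence is asymmetric: D_KL(P||Q) ≠ D_KL(Q||P) in general.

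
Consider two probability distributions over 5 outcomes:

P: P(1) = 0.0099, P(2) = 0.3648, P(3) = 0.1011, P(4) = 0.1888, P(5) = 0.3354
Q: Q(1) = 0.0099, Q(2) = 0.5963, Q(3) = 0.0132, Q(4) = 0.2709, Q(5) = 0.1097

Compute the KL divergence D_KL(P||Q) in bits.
0.4808 bits

D_KL(P||Q) = Σ P(x) log₂(P(x)/Q(x))

Computing term by term:
  P(1)·log₂(P(1)/Q(1)) = 0.0099·log₂(0.0099/0.0099) = 0.00000
  P(2)·log₂(P(2)/Q(2)) = 0.3648·log₂(0.3648/0.5963) = -0.25862
  P(3)·log₂(P(3)/Q(3)) = 0.1011·log₂(0.1011/0.0132) = 0.29695
  P(4)·log₂(P(4)/Q(4)) = 0.1888·log₂(0.1888/0.2709) = -0.09835
  P(5)·log₂(P(5)/Q(5)) = 0.3354·log₂(0.3354/0.1097) = 0.54077

D_KL(P||Q) = 0.00000 - 0.25862 + 0.29695 - 0.09835 + 0.54077 = 0.48075 ≈ 0.4808 bits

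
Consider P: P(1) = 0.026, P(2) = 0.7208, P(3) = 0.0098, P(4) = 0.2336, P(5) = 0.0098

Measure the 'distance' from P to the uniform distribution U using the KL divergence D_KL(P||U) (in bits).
1.2237 bits

U(i) = 1/5 for all i

D_KL(P||U) = Σ P(x) log₂(P(x) / (1/5))
           = Σ P(x) log₂(P(x)) + log₂(5)
           = log₂(5) - H(P)

H(P) = -Σ P(x) log₂(P(x)):
  -P(1)·log₂(P(1)) = -(0.026)·log₂(0.026) = 0.13690
  -P(2)·log₂(P(2)) = -(0.7208)·log₂(0.7208) = 0.34045
  -P(3)·log₂(P(3)) = -(0.0098)·log₂(0.0098) = 0.06540
  -P(4)·log₂(P(4)) = -(0.2336)·log₂(0.2336) = 0.49007
  -P(5)·log₂(P(5)) = -(0.0098)·log₂(0.0098) = 0.06540
H(P) = 0.13690 + 0.34045 + 0.06540 + 0.49007 + 0.06540 = 1.09822 bits

log₂(5) = 2.32193 bits

D_KL(P||U) = 2.32193 - 1.09822 = 1.22371 ≈ 1.2237 bits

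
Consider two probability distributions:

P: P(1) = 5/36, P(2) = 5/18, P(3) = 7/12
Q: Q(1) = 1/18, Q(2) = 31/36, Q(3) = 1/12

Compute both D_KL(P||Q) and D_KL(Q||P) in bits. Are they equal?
D_KL(P||Q) = 1.3678 bits, D_KL(Q||P) = 1.0982 bits. No, they are not equal.

D_KL(P||Q) = Σ P(x) log₂(P(x)/Q(x))

Computing term by term:
  P(1)·log₂(P(1)/Q(1)) = (5/36)·log₂((5/36)/(1/18)) = 0.18360
  P(2)·log₂(P(2)/Q(2)) = (5/18)·log₂((5/18)/(31/36)) = -0.45341
  P(3)·log₂(P(3)/Q(3)) = (7/12)·log₂((7/12)/(1/12)) = 1.63762

D_KL(P||Q) = 0.18360 - 0.45341 + 1.63762 = 1.36781 ≈ 1.3678 bits

D_KL(Q||P) = Σ Q(x) log₂(Q(x)/P(x))

Computing term by term:
  Q(1)·log₂(Q(1)/P(1)) = (1/18)·log₂((1/18)/(5/36)) = -0.07344
  Q(2)·log₂(Q(2)/P(2)) = (31/36)·log₂((31/36)/(5/18)) = 1.40556
  Q(3)·log₂(Q(3)/P(3)) = (1/12)·log₂((1/12)/(7/12)) = -0.23395

D_KL(Q||P) = -0.07344 + 1.40556 - 0.23395 = 1.09817 ≈ 1.0982 bits

These are NOT equal (difference: 0.2696 bits). KL divergence is asymmetric: D_KL(P||Q) ≠ D_KL(Q||P) in general.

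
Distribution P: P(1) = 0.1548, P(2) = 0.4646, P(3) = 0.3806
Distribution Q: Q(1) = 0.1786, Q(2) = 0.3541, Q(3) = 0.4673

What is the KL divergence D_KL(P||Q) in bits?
0.0374 bits

D_KL(P||Q) = Σ P(x) log₂(P(x)/Q(x))

Computing term by term:
  P(1)·log₂(P(1)/Q(1)) = 0.1548·log₂(0.1548/0.1786) = -0.03194
  P(2)·log₂(P(2)/Q(2)) = 0.4646·log₂(0.4646/0.3541) = 0.18205
  P(3)·log₂(P(3)/Q(3)) = 0.3806·log₂(0.3806/0.4673) = -0.11269

D_KL(P||Q) = -0.03194 + 0.18205 - 0.11269 = 0.03742 ≈ 0.0374 bits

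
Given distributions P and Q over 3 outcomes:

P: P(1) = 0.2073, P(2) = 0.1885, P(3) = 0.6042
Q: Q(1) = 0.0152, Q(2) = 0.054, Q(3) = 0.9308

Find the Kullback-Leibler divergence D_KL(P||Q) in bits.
0.7447 bits

D_KL(P||Q) = Σ P(x) log₂(P(x)/Q(x))

Computing term by term:
  P(1)·log₂(P(1)/Q(1)) = 0.2073·log₂(0.2073/0.0152) = 0.78143
  P(2)·log₂(P(2)/Q(2)) = 0.1885·log₂(0.1885/0.054) = 0.33997
  P(3)·log₂(P(3)/Q(3)) = 0.6042·log₂(0.6042/0.9308) = -0.37669

D_KL(P||Q) = 0.78143 + 0.33997 - 0.37669 = 0.74471 ≈ 0.7447 bits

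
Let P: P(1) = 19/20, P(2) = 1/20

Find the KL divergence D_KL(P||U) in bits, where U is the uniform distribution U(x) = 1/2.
0.7136 bits

U(i) = 1/2 for all i

D_KL(P||U) = Σ P(x) log₂(P(x) / (1/2))
           = Σ P(x) log₂(P(x)) + log₂(2)
           = log₂(2) - H(P)

H(P) = -Σ P(x) log₂(P(x)):
  -P(1)·log₂(P(1)) = -(19/20)·log₂(19/20) = 0.07030
  -P(2)·log₂(P(2)) = -(1/20)·log₂(1/20) = 0.21610
H(P) = 0.07030 + 0.21610 = 0.28640 bits

log₂(2) = 1.00000 bits

D_KL(P||U) = 1.00000 - 0.28640 = 0.71360 ≈ 0.7136 bits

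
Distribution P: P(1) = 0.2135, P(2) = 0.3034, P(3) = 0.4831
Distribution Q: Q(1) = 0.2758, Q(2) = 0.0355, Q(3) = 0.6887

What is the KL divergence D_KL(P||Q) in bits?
0.6131 bits

D_KL(P||Q) = Σ P(x) log₂(P(x)/Q(x))

Computing term by term:
  P(1)·log₂(P(1)/Q(1)) = 0.2135·log₂(0.2135/0.2758) = -0.07886
  P(2)·log₂(P(2)/Q(2)) = 0.3034·log₂(0.3034/0.0355) = 0.93912
  P(3)·log₂(P(3)/Q(3)) = 0.4831·log₂(0.4831/0.6887) = -0.24713

D_KL(P||Q) = -0.07886 + 0.93912 - 0.24713 = 0.61313 ≈ 0.6131 bits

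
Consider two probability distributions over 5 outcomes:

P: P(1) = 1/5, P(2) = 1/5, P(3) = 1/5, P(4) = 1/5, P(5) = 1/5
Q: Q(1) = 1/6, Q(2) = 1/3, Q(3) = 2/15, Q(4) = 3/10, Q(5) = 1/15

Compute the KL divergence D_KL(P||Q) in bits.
0.2222 bits

D_KL(P||Q) = Σ P(x) log₂(P(x)/Q(x))

Computing term by term:
  P(1)·log₂(P(1)/Q(1)) = (1/5)·log₂((1/5)/(1/6)) = 0.05261
  P(2)·log₂(P(2)/Q(2)) = (1/5)·log₂((1/5)/(1/3)) = -0.14739
  P(3)·log₂(P(3)/Q(3)) = (1/5)·log₂((1/5)/(2/15)) = 0.11699
  P(4)·log₂(P(4)/Q(4)) = (1/5)·log₂((1/5)/(3/10)) = -0.11699
  P(5)·log₂(P(5)/Q(5)) = (1/5)·log₂((1/5)/(1/15)) = 0.31699

D_KL(P||Q) = 0.05261 - 0.14739 + 0.11699 - 0.11699 + 0.31699 = 0.22221 ≈ 0.2222 bits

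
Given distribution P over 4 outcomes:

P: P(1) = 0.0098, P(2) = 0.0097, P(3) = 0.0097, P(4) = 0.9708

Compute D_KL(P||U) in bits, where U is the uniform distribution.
1.7634 bits

U(i) = 1/4 for all i

D_KL(P||U) = Σ P(x) log₂(P(x) / (1/4))
           = Σ P(x) log₂(P(x)) + log₂(4)
           = log₂(4) - H(P)

H(P) = -Σ P(x) log₂(P(x)):
  -P(1)·log₂(P(1)) = -(0.0098)·log₂(0.0098) = 0.06540
  -P(2)·log₂(P(2)) = -(0.0097)·log₂(0.0097) = 0.06487
  -P(3)·log₂(P(3)) = -(0.0097)·log₂(0.0097) = 0.06487
  -P(4)·log₂(P(4)) = -(0.9708)·log₂(0.9708) = 0.04151
H(P) = 0.06540 + 0.06487 + 0.06487 + 0.04151 = 0.23665 bits

log₂(4) = 2.00000 bits

D_KL(P||U) = 2.00000 - 0.23665 = 1.76335 ≈ 1.7634 bits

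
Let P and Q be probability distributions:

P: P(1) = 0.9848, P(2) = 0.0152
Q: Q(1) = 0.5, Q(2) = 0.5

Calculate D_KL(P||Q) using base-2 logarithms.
0.8864 bits

D_KL(P||Q) = Σ P(x) log₂(P(x)/Q(x))

Computing term by term:
  P(1)·log₂(P(1)/Q(1)) = 0.9848·log₂(0.9848/0.5) = 0.96304
  P(2)·log₂(P(2)/Q(2)) = 0.0152·log₂(0.0152/0.5) = -0.07660

D_KL(P||Q) = 0.96304 - 0.07660 = 0.88644 ≈ 0.8864 bits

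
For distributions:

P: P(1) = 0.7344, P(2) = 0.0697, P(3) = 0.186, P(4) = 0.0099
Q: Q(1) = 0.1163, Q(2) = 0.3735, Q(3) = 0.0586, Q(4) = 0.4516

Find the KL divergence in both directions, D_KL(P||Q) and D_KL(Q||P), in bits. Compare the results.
D_KL(P||Q) = 2.0391 bits, D_KL(Q||P) = 2.9867 bits. D_KL(Q||P) is larger than D_KL(P||Q) by 0.9476 bits; the two directions differ.

D_KL(P||Q) = Σ P(x) log₂(P(x)/Q(x))

Computing term by term:
  P(1)·log₂(P(1)/Q(1)) = 0.7344·log₂(0.7344/0.1163) = 1.95256
  P(2)·log₂(P(2)/Q(2)) = 0.0697·log₂(0.0697/0.3735) = -0.16880
  P(3)·log₂(P(3)/Q(3)) = 0.186·log₂(0.186/0.0586) = 0.30994
  P(4)·log₂(P(4)/Q(4)) = 0.0099·log₂(0.0099/0.4516) = -0.05456

D_KL(P||Q) = 1.95256 - 0.16880 + 0.30994 - 0.05456 = 2.03914 ≈ 2.0391 bits

D_KL(Q||P) = Σ Q(x) log₂(Q(x)/P(x))

Computing term by term:
  Q(1)·log₂(Q(1)/P(1)) = 0.1163·log₂(0.1163/0.7344) = -0.30921
  Q(2)·log₂(Q(2)/P(2)) = 0.3735·log₂(0.3735/0.0697) = 0.90457
  Q(3)·log₂(Q(3)/P(3)) = 0.0586·log₂(0.0586/0.186) = -0.09765
  Q(4)·log₂(Q(4)/P(4)) = 0.4516·log₂(0.4516/0.0099) = 2.48898

D_KL(Q||P) = -0.30921 + 0.90457 - 0.09765 + 2.48898 = 2.98669 ≈ 2.9867 bits

These are NOT equal (difference: 0.9476 bits). KL divergence is asymmetric: D_KL(P||Q) ≠ D_KL(Q||P) in general.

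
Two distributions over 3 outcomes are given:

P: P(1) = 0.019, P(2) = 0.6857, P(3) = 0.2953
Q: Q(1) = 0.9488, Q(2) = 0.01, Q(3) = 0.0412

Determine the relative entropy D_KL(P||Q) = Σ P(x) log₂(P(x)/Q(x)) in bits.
4.9143 bits

D_KL(P||Q) = Σ P(x) log₂(P(x)/Q(x))

Computing term by term:
  P(1)·log₂(P(1)/Q(1)) = 0.019·log₂(0.019/0.9488) = -0.10720
  P(2)·log₂(P(2)/Q(2)) = 0.6857·log₂(0.6857/0.01) = 4.18243
  P(3)·log₂(P(3)/Q(3)) = 0.2953·log₂(0.2953/0.0412) = 0.83908

D_KL(P||Q) = -0.10720 + 4.18243 + 0.83908 = 4.91431 ≈ 4.9143 bits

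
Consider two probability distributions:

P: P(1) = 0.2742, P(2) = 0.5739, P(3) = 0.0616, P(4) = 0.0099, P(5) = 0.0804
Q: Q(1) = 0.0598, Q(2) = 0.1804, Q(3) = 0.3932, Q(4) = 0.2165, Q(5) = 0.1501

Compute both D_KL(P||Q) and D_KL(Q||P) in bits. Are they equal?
D_KL(P||Q) = 1.2794 bits, D_KL(Q||P) = 1.7177 bits. No, they are not equal.

D_KL(P||Q) = Σ P(x) log₂(P(x)/Q(x))

Computing term by term:
  P(1)·log₂(P(1)/Q(1)) = 0.2742·log₂(0.2742/0.0598) = 0.60242
  P(2)·log₂(P(2)/Q(2)) = 0.5739·log₂(0.5739/0.1804) = 0.95818
  P(3)·log₂(P(3)/Q(3)) = 0.0616·log₂(0.0616/0.3932) = -0.16473
  P(4)·log₂(P(4)/Q(4)) = 0.0099·log₂(0.0099/0.2165) = -0.04406
  P(5)·log₂(P(5)/Q(5)) = 0.0804·log₂(0.0804/0.1501) = -0.07241

D_KL(P||Q) = 0.60242 + 0.95818 - 0.16473 - 0.04406 - 0.07241 = 1.27940 ≈ 1.2794 bits

D_KL(Q||P) = Σ Q(x) log₂(Q(x)/P(x))

Computing term by term:
  Q(1)·log₂(Q(1)/P(1)) = 0.0598·log₂(0.0598/0.2742) = -0.13138
  Q(2)·log₂(Q(2)/P(2)) = 0.1804·log₂(0.1804/0.5739) = -0.30120
  Q(3)·log₂(Q(3)/P(3)) = 0.3932·log₂(0.3932/0.0616) = 1.05152
  Q(4)·log₂(Q(4)/P(4)) = 0.2165·log₂(0.2165/0.0099) = 0.96360
  Q(5)·log₂(Q(5)/P(5)) = 0.1501·log₂(0.1501/0.0804) = 0.13519

D_KL(Q||P) = -0.13138 - 0.30120 + 1.05152 + 0.96360 + 0.13519 = 1.71773 ≈ 1.7177 bits

These are NOT equal (difference: 0.4383 bits). KL divergence is asymmetric: D_KL(P||Q) ≠ D_KL(Q||P) in general.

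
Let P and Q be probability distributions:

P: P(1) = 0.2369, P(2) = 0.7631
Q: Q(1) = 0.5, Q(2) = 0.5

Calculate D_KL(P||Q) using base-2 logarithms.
0.2102 bits

D_KL(P||Q) = Σ P(x) log₂(P(x)/Q(x))

Computing term by term:
  P(1)·log₂(P(1)/Q(1)) = 0.2369·log₂(0.2369/0.5) = -0.25530
  P(2)·log₂(P(2)/Q(2)) = 0.7631·log₂(0.7631/0.5) = 0.46545

D_KL(P||Q) = -0.25530 + 0.46545 = 0.21015 ≈ 0.2102 bits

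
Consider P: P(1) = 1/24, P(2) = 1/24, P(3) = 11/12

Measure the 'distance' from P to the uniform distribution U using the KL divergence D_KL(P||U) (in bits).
1.0878 bits

U(i) = 1/3 for all i

D_KL(P||U) = Σ P(x) log₂(P(x) / (1/3))
           = Σ P(x) log₂(P(x)) + log₂(3)
           = log₂(3) - H(P)

H(P) = -Σ P(x) log₂(P(x)):
  -P(1)·log₂(P(1)) = -(1/24)·log₂(1/24) = 0.19104
  -P(2)·log₂(P(2)) = -(1/24)·log₂(1/24) = 0.19104
  -P(3)·log₂(P(3)) = -(11/12)·log₂(11/12) = 0.11507
H(P) = 0.19104 + 0.19104 + 0.11507 = 0.49715 bits

log₂(3) = 1.58496 bits

D_KL(P||U) = 1.58496 - 0.49715 = 1.08781 ≈ 1.0878 bits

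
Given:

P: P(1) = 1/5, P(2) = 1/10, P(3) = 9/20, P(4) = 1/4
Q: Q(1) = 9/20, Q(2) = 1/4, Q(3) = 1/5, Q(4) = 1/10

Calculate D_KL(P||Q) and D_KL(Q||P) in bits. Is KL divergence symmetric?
D_KL(P||Q) = 0.4908 bits, D_KL(Q||P) = 0.4908 bits. The two values coincide for this particular pair, but no — KL divergence is not symmetric in general.

D_KL(P||Q) = Σ P(x) log₂(P(x)/Q(x))

Computing term by term:
  P(1)·log₂(P(1)/Q(1)) = (1/5)·log₂((1/5)/(9/20)) = -0.23399
  P(2)·log₂(P(2)/Q(2)) = (1/10)·log₂((1/10)/(1/4)) = -0.13219
  P(3)·log₂(P(3)/Q(3)) = (9/20)·log₂((9/20)/(1/5)) = 0.52647
  P(4)·log₂(P(4)/Q(4)) = (1/4)·log₂((1/4)/(1/10)) = 0.33048

D_KL(P||Q) = -0.23399 - 0.13219 + 0.52647 + 0.33048 = 0.49077 ≈ 0.4908 bits

D_KL(Q||P) = Σ Q(x) log₂(Q(x)/P(x))

Computing term by term:
  Q(1)·log₂(Q(1)/P(1)) = (9/20)·log₂((9/20)/(1/5)) = 0.52647
  Q(2)·log₂(Q(2)/P(2)) = (1/4)·log₂((1/4)/(1/10)) = 0.33048
  Q(3)·log₂(Q(3)/P(3)) = (1/5)·log₂((1/5)/(9/20)) = -0.23399
  Q(4)·log₂(Q(4)/P(4)) = (1/10)·log₂((1/10)/(1/4)) = -0.13219

D_KL(Q||P) = 0.52647 + 0.33048 - 0.23399 - 0.13219 = 0.49077 ≈ 0.4908 bits

These ARE equal here. Q is P with outcomes relabeled (Q(1) = P(3), Q(2) = P(4), Q(3) = P(1), Q(4) = P(2)) by a relabeling that is its own inverse, so the two sums contain exactly the same terms in a different order. This is a special case — KL divergence is not symmetric in general: D_KL(P||Q) ≠ D_KL(Q||P) for most P, Q.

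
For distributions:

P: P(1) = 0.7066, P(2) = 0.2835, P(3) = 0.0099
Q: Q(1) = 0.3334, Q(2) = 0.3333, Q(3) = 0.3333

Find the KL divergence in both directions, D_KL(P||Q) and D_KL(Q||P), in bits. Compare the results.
D_KL(P||Q) = 0.6493 bits, D_KL(Q||P) = 1.4074 bits. D_KL(Q||P) is larger than D_KL(P||Q) by 0.7581 bits; the two directions differ.

D_KL(P||Q) = Σ P(x) log₂(P(x)/Q(x))

Computing term by term:
  P(1)·log₂(P(1)/Q(1)) = 0.7066·log₂(0.7066/0.3334) = 0.76570
  P(2)·log₂(P(2)/Q(2)) = 0.2835·log₂(0.2835/0.3333) = -0.06619
  P(3)·log₂(P(3)/Q(3)) = 0.0099·log₂(0.0099/0.3333) = -0.05023

D_KL(P||Q) = 0.76570 - 0.06619 - 0.05023 = 0.64928 ≈ 0.6493 bits

D_KL(Q||P) = Σ Q(x) log₂(Q(x)/P(x))

Computing term by term:
  Q(1)·log₂(Q(1)/P(1)) = 0.3334·log₂(0.3334/0.7066) = -0.36129
  Q(2)·log₂(Q(2)/P(2)) = 0.3333·log₂(0.3333/0.2835) = 0.07782
  Q(3)·log₂(Q(3)/P(3)) = 0.3333·log₂(0.3333/0.0099) = 1.69091

D_KL(Q||P) = -0.36129 + 0.07782 + 1.69091 = 1.40744 ≈ 1.4074 bits

These are NOT equal (difference: 0.7581 bits). KL divergence is asymmetric: D_KL(P||Q) ≠ D_KL(Q||P) in general.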